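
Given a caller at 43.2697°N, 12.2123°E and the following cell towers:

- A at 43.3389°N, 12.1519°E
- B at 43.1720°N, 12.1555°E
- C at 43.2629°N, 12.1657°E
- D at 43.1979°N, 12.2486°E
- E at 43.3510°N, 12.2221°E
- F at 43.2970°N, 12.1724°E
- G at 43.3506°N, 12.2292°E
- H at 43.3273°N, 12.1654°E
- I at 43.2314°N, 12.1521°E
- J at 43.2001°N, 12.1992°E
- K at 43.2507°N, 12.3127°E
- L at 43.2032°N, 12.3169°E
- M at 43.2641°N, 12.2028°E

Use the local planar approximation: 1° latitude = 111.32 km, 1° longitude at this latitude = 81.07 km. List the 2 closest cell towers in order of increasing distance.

Distances from 43.2697°N, 12.2123°E:
A: √((0.0692·111.32)² + (-0.0604·81.07)²) = √(59.341509 + 23.976966) = 9.1279 km
B: √((-0.0977·111.32)² + (-0.0568·81.07)²) = √(118.286593 + 21.203962) = 11.8106 km
C: √((-0.0068·111.32)² + (-0.0466·81.07)²) = √(0.573013 + 14.272241) = 3.8530 km
D: √((-0.0718·111.32)² + (0.0363·81.07)²) = √(63.884468 + 8.660313) = 8.5173 km
E: √((0.0813·111.32)² + (0.0098·81.07)²) = √(81.908220 + 0.631208) = 9.0851 km
F: √((0.0273·111.32)² + (-0.0399·81.07)²) = √(9.235740 + 10.463239) = 4.4384 km
G: √((0.0809·111.32)² + (0.0169·81.07)²) = √(81.104218 + 1.877127) = 9.1094 km
H: √((0.0576·111.32)² + (-0.0469·81.07)²) = √(41.114154 + 14.456596) = 7.4546 km
I: √((-0.0383·111.32)² + (-0.0602·81.07)²) = √(18.177910 + 23.818441) = 6.4805 km
J: √((-0.0696·111.32)² + (-0.0131·81.07)²) = √(60.029521 + 1.127880) = 7.8203 km
K: √((-0.0190·111.32)² + (0.1004·81.07)²) = √(4.473563 + 66.250288) = 8.4097 km
L: √((-0.0665·111.32)² + (0.1046·81.07)²) = √(54.801152 + 71.909077) = 11.2566 km
M: √((-0.0056·111.32)² + (-0.0095·81.07)²) = √(0.388618 + 0.593154) = 0.9908 km
Sorted: M (0.9908 km) < C (3.8530 km) < F (4.4384 km) < I (6.4805 km) < …

M, C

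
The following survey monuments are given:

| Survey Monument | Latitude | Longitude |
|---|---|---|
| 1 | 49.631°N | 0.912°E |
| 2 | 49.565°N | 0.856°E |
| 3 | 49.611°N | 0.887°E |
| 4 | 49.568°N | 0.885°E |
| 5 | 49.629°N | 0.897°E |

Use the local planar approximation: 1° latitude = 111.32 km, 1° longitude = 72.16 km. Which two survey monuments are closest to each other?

1 and 5

Pairwise distances:
1–2: 8.385 km
1–3: 2.866 km
1–4: 7.279 km
1–5: 1.105 km
2–3: 5.588 km
2–4: 2.119 km
2–5: 7.714 km
3–4: 4.789 km
3–5: 2.130 km
4–5: 6.846 km
Closest pair: 1–5 at 1.105 km.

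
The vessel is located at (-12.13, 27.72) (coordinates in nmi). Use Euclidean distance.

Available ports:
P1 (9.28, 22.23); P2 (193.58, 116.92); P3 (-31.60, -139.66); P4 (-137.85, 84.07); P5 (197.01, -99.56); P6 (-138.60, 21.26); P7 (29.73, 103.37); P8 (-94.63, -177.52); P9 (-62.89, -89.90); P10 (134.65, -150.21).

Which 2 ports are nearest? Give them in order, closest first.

P1, P7

Distances from (-12.13, 27.72):
P1: √((21.41)² + (-5.49)²) = √(458.3881 + 30.1401) = 22.10 nmi
P2: √((205.71)² + (89.20)²) = √(42316.6041 + 7956.6400) = 224.22 nmi
P3: √((-19.47)² + (-167.38)²) = √(379.0809 + 28016.0644) = 168.51 nmi
P4: √((-125.72)² + (56.35)²) = √(15805.5184 + 3175.3225) = 137.77 nmi
P5: √((209.14)² + (-127.28)²) = √(43739.5396 + 16200.1984) = 244.83 nmi
P6: √((-126.47)² + (-6.46)²) = √(15994.6609 + 41.7316) = 126.63 nmi
P7: √((41.86)² + (75.65)²) = √(1752.2596 + 5722.9225) = 86.46 nmi
P8: √((-82.50)² + (-205.24)²) = √(6806.2500 + 42123.4576) = 221.20 nmi
P9: √((-50.76)² + (-117.62)²) = √(2576.5776 + 13834.4644) = 128.11 nmi
P10: √((146.78)² + (-177.93)²) = √(21544.3684 + 31659.0849) = 230.66 nmi
Sorted: P1 (22.10 nmi) < P7 (86.46 nmi) < P6 (126.63 nmi) < P9 (128.11 nmi) < …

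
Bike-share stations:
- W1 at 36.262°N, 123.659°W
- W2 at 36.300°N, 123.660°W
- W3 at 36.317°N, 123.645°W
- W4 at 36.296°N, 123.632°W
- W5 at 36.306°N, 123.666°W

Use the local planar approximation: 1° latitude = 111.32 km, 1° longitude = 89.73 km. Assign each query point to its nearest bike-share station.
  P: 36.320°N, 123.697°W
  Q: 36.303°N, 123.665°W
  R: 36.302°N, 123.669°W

P at 36.320°N, 123.697°W:
  W1: √((-0.058·111.32)² + (0.038·89.73)²) = √(41.68717 + 11.62633) = 7.302 km
  W2: √((-0.020·111.32)² + (0.037·89.73)²) = √(4.95686 + 11.02247) = 3.997 km
  W3: √((-0.003·111.32)² + (0.052·89.73)²) = √(0.11153 + 21.77118) = 4.678 km
  W4: √((-0.024·111.32)² + (0.065·89.73)²) = √(7.13787 + 34.01747) = 6.415 km
  W5: √((-0.014·111.32)² + (0.031·89.73)²) = √(2.42886 + 7.73747) = 3.188 km
  → nearest: W5 (3.188 km)
Q at 36.303°N, 123.665°W:
  W1: √((-0.041·111.32)² + (0.006·89.73)²) = √(20.83119 + 0.28985) = 4.596 km
  W2: √((-0.003·111.32)² + (0.005·89.73)²) = √(0.11153 + 0.20129) = 0.559 km
  W3: √((0.014·111.32)² + (0.020·89.73)²) = √(2.42886 + 3.22059) = 2.377 km
  W4: √((-0.007·111.32)² + (0.033·89.73)²) = √(0.60721 + 8.76805) = 3.062 km
  W5: √((0.003·111.32)² + (-0.001·89.73)²) = √(0.11153 + 0.00805) = 0.346 km
  → nearest: W5 (0.346 km)
R at 36.302°N, 123.669°W:
  W1: √((-0.040·111.32)² + (0.010·89.73)²) = √(19.82743 + 0.80515) = 4.542 km
  W2: √((-0.002·111.32)² + (0.009·89.73)²) = √(0.04957 + 0.65217) = 0.838 km
  W3: √((0.015·111.32)² + (0.024·89.73)²) = √(2.78823 + 4.63765) = 2.725 km
  W4: √((-0.006·111.32)² + (0.037·89.73)²) = √(0.44612 + 11.02247) = 3.387 km
  W5: √((0.004·111.32)² + (0.003·89.73)²) = √(0.19827 + 0.07246) = 0.520 km
  → nearest: W5 (0.520 km)

P→W5; Q→W5; R→W5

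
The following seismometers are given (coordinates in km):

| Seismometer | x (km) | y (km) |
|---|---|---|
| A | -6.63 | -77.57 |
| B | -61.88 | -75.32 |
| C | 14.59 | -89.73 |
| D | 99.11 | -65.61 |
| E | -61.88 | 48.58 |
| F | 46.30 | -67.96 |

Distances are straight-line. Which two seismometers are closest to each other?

Pairwise distances:
A–B: 55.30 km
A–C: 24.46 km
A–D: 106.41 km
A–E: 137.72 km
A–F: 53.80 km
B–C: 77.82 km
B–D: 161.28 km
B–E: 123.90 km
B–F: 108.43 km
C–D: 87.89 km
C–E: 158.04 km
C–F: 38.46 km
D–E: 197.38 km
D–F: 52.86 km
E–F: 159.01 km
Closest pair: A–C at 24.46 km.

A and C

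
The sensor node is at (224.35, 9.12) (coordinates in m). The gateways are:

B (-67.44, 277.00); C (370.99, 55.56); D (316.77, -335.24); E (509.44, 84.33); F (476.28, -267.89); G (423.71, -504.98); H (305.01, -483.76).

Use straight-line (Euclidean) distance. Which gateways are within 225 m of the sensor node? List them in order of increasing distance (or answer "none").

Distances from (224.35, 9.12):
B: √((-291.79)² + (267.88)²) = √(85141.4041 + 71759.6944) = 396.11 m
C: √((146.64)² + (46.44)²) = √(21503.2896 + 2156.6736) = 153.82 m
D: √((92.42)² + (-344.36)²) = √(8541.4564 + 118583.8096) = 356.55 m
E: √((285.09)² + (75.21)²) = √(81276.3081 + 5656.5441) = 294.84 m
F: √((251.93)² + (-277.01)²) = √(63468.7249 + 76734.5401) = 374.44 m
G: √((199.36)² + (-514.10)²) = √(39744.4096 + 264298.8100) = 551.40 m
H: √((80.66)² + (-492.88)²) = √(6506.0356 + 242930.6944) = 499.44 m
Threshold 225 m: C (153.82 m) is within range.

C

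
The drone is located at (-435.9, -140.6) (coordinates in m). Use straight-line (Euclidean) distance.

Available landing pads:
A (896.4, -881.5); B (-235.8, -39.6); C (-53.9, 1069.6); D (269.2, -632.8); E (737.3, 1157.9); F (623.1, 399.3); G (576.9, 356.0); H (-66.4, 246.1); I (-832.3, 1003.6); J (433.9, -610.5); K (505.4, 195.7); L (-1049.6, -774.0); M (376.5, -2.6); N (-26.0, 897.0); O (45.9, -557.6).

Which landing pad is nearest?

B

Distances from (-435.9, -140.6):
A: √((1332.3)² + (-740.9)²) = √(1775023.290 + 548932.810) = 1524.5 m
B: √((200.1)² + (101.0)²) = √(40040.010 + 10201.000) = 224.1 m
C: √((382.0)² + (1210.2)²) = √(145924.000 + 1464584.040) = 1269.1 m
D: √((705.1)² + (-492.2)²) = √(497166.010 + 242260.840) = 859.9 m
E: √((1173.2)² + (1298.5)²) = √(1376398.240 + 1686102.250) = 1750.0 m
F: √((1059.0)² + (539.9)²) = √(1121481.000 + 291492.010) = 1188.7 m
G: √((1012.8)² + (496.6)²) = √(1025763.840 + 246611.560) = 1128.0 m
H: √((369.5)² + (386.7)²) = √(136530.250 + 149536.890) = 534.9 m
I: √((-396.4)² + (1144.2)²) = √(157132.960 + 1309193.640) = 1210.9 m
J: √((869.8)² + (-469.9)²) = √(756552.040 + 220806.010) = 988.6 m
K: √((941.3)² + (336.3)²) = √(886045.690 + 113097.690) = 999.6 m
L: √((-613.7)² + (-633.4)²) = √(376627.690 + 401195.560) = 881.9 m
M: √((812.4)² + (138.0)²) = √(659993.760 + 19044.000) = 824.0 m
N: √((409.9)² + (1037.6)²) = √(168018.010 + 1076613.760) = 1115.6 m
O: √((481.8)² + (-417.0)²) = √(232131.240 + 173889.000) = 637.2 m
Minimum: B at 224.1 m.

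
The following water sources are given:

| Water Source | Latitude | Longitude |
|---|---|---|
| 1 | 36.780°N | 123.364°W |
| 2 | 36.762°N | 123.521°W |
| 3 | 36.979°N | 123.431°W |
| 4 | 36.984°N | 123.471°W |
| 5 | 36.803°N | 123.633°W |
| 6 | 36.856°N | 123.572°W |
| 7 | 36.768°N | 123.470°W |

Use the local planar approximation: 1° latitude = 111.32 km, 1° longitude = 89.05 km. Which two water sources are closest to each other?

Pairwise distances:
1–2: 14.124 km
1–3: 22.942 km
1–4: 24.627 km
1–5: 24.091 km
1–6: 20.363 km
1–7: 9.533 km
2–3: 25.451 km
2–4: 25.111 km
2–5: 10.968 km
2–6: 11.407 km
2–7: 4.590 km
3–4: 3.605 km
3–5: 26.598 km
3–6: 18.578 km
3–7: 23.744 km
4–5: 24.781 km
4–6: 16.850 km
4–7: 24.045 km
5–6: 8.020 km
5–7: 15.029 km
6–7: 13.359 km
Closest pair: 3–4 at 3.605 km.

3 and 4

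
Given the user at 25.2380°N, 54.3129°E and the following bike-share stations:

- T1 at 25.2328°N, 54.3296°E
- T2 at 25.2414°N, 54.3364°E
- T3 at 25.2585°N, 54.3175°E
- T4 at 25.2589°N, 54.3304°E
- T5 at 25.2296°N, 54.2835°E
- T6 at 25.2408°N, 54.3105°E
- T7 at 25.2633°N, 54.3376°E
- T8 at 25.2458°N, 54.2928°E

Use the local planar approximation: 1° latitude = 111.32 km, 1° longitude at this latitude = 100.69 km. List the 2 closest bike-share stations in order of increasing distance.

Distances from 25.2380°N, 54.3129°E:
T1: √((-0.0052·111.32)² + (0.0167·100.69)²) = √(0.335084 + 2.827520) = 1.7784 km
T2: √((0.0034·111.32)² + (0.0235·100.69)²) = √(0.143253 + 5.598973) = 2.3963 km
T3: √((0.0205·111.32)² + (0.0046·100.69)²) = √(5.207798 + 0.214530) = 2.3286 km
T4: √((0.0209·111.32)² + (0.0175·100.69)²) = √(5.413012 + 3.104908) = 2.9185 km
T5: √((-0.0084·111.32)² + (-0.0294·100.69)²) = √(0.874390 + 8.763293) = 3.1045 km
T6: √((0.0028·111.32)² + (-0.0024·100.69)²) = √(0.097154 + 0.058398) = 0.3944 km
T7: √((0.0253·111.32)² + (0.0247·100.69)²) = √(7.932086 + 6.185383) = 3.7573 km
T8: √((0.0078·111.32)² + (-0.0201·100.69)²) = √(0.753938 + 4.096046) = 2.2023 km
Sorted: T6 (0.3944 km) < T1 (1.7784 km) < T8 (2.2023 km) < T3 (2.3286 km) < …

T6, T1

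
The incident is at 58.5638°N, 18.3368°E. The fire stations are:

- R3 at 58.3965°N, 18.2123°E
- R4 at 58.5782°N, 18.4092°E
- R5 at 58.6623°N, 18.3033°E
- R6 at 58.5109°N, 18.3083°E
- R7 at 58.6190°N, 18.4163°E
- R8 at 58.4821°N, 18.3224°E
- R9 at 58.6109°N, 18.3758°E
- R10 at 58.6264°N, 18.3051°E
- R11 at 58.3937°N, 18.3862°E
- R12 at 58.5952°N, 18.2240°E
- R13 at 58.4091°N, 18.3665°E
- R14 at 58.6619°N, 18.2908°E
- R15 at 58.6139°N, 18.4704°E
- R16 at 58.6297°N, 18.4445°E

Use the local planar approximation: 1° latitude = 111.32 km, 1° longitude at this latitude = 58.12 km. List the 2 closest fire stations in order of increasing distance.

R4, R9

Distances from 58.5638°N, 18.3368°E:
R3: √((-0.1673·111.32)² + (-0.1245·58.12)²) = √(346.847267 + 52.358828) = 19.9801 km
R4: √((0.0144·111.32)² + (0.0724·58.12)²) = √(2.569635 + 17.706321) = 4.5029 km
R5: √((0.0985·111.32)² + (-0.0335·58.12)²) = √(120.231664 + 3.790887) = 11.1365 km
R6: √((-0.0529·111.32)² + (-0.0285·58.12)²) = √(34.678295 + 2.743727) = 6.1174 km
R7: √((0.0552·111.32)² + (0.0795·58.12)²) = √(37.759354 + 21.349390) = 7.6882 km
R8: √((-0.0817·111.32)² + (-0.0144·58.12)²) = √(82.716187 + 0.700448) = 9.1333 km
R9: √((0.0471·111.32)² + (0.0390·58.12)²) = √(27.490853 + 5.137838) = 5.7122 km
R10: √((0.0626·111.32)² + (-0.0317·58.12)²) = √(48.561832 + 3.394452) = 7.2081 km
R11: √((-0.1701·111.32)² + (0.0494·58.12)²) = √(358.554372 + 8.243376) = 19.1520 km
R12: √((0.0314·111.32)² + (-0.1128·58.12)²) = √(12.218157 + 42.980297) = 7.4296 km
R13: √((-0.1547·111.32)² + (0.0297·58.12)²) = √(296.569867 + 2.979642) = 17.3075 km
R14: √((0.0981·111.32)² + (-0.0460·58.12)²) = √(119.257146 + 7.147709) = 11.2430 km
R15: √((0.0501·111.32)² + (0.1336·58.12)²) = √(31.104401 + 60.292616) = 9.5602 km
R16: √((0.0659·111.32)² + (0.1077·58.12)²) = √(53.816720 + 39.181641) = 9.6436 km
Sorted: R4 (4.5029 km) < R9 (5.7122 km) < R6 (6.1174 km) < R10 (7.2081 km) < …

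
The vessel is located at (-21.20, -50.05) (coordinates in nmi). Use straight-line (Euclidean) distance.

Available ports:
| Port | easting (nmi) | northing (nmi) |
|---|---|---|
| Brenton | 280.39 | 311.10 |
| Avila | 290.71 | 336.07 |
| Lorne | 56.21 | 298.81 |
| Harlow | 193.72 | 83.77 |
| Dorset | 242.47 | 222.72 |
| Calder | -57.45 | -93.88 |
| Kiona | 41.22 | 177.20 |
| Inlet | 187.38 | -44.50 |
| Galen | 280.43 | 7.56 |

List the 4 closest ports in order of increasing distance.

Distances from (-21.20, -50.05):
Brenton: 470.52 nmi
Avila: 496.36 nmi
Lorne: 357.35 nmi
Harlow: 253.18 nmi
Dorset: 379.37 nmi
Calder: 56.88 nmi
Kiona: 235.67 nmi
Inlet: 208.65 nmi
Galen: 307.08 nmi
Sorted: Calder (56.88 nmi) < Inlet (208.65 nmi) < Kiona (235.67 nmi) < Harlow (253.18 nmi) < Galen (307.08 nmi) < Lorne (357.35 nmi) < …

Calder, Inlet, Kiona, Harlow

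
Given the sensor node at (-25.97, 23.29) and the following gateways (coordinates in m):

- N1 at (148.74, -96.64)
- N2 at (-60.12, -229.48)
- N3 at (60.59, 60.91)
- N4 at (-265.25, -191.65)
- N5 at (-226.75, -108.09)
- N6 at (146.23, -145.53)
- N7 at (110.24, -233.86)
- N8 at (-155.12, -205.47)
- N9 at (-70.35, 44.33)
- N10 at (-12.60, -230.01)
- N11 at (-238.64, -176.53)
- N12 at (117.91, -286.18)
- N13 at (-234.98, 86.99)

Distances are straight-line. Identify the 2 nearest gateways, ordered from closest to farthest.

Distances from (-25.97, 23.29):
N1: √((174.71)² + (-119.93)²) = √(30523.5841 + 14383.2049) = 211.91 m
N2: √((-34.15)² + (-252.77)²) = √(1166.2225 + 63892.6729) = 255.07 m
N3: √((86.56)² + (37.62)²) = √(7492.6336 + 1415.2644) = 94.38 m
N4: √((-239.28)² + (-214.94)²) = √(57254.9184 + 46199.2036) = 321.64 m
N5: √((-200.78)² + (-131.38)²) = √(40312.6084 + 17260.7044) = 239.94 m
N6: √((172.20)² + (-168.82)²) = √(29652.8400 + 28500.1924) = 241.15 m
N7: √((136.21)² + (-257.15)²) = √(18553.1641 + 66126.1225) = 291.00 m
N8: √((-129.15)² + (-228.76)²) = √(16679.7225 + 52331.1376) = 262.70 m
N9: √((-44.38)² + (21.04)²) = √(1969.5844 + 442.6816) = 49.11 m
N10: √((13.37)² + (-253.30)²) = √(178.7569 + 64160.8900) = 253.65 m
N11: √((-212.67)² + (-199.82)²) = √(45228.5289 + 39928.0324) = 291.82 m
N12: √((143.88)² + (-309.47)²) = √(20701.4544 + 95771.6809) = 341.28 m
N13: √((-209.01)² + (63.70)²) = √(43685.1801 + 4057.6900) = 218.50 m
Sorted: N9 (49.11 m) < N3 (94.38 m) < N1 (211.91 m) < N13 (218.50 m) < …

N9, N3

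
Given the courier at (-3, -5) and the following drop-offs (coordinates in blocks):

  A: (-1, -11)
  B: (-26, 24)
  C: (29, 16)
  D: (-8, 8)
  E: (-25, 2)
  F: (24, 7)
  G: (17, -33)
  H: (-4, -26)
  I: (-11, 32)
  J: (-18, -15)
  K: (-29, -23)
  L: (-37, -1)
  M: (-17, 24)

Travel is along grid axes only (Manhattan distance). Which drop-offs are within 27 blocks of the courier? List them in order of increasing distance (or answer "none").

Distances from (-3, -5):
A: 8 blocks
B: 52 blocks
C: 53 blocks
D: 18 blocks
E: 29 blocks
F: 39 blocks
G: 48 blocks
H: 22 blocks
I: 45 blocks
J: 25 blocks
K: 44 blocks
L: 38 blocks
M: 43 blocks
Threshold 27 blocks: A (8 blocks), D (18 blocks), H (22 blocks), J (25 blocks) are within range.

A, D, H, J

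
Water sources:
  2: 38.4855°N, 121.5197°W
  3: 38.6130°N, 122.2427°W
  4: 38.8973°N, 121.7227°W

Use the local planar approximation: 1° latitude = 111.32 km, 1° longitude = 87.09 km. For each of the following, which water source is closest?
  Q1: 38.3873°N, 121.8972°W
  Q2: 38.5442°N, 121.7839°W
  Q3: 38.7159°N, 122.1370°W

Q1 at 38.3873°N, 121.8972°W:
  2: √((0.0982·111.32)² + (0.3775·87.09)²) = √(119.500403 + 1080.862608) = 34.6463 km
  3: √((0.2257·111.32)² + (-0.3455·87.09)²) = √(631.261806 + 905.383727) = 39.2001 km
  4: √((0.5100·111.32)² + (0.1745·87.09)²) = √(3223.196238 + 230.955040) = 58.7720 km
  → nearest: 2 (34.6463 km)
Q2 at 38.5442°N, 121.7839°W:
  2: √((-0.0587·111.32)² + (0.2642·87.09)²) = √(42.699481 + 529.422272) = 23.9191 km
  3: √((0.0688·111.32)² + (-0.4588·87.09)²) = √(58.657463 + 1596.553218) = 40.6843 km
  4: √((0.3531·111.32)² + (0.0612·87.09)²) = √(1545.047481 + 28.407919) = 39.6668 km
  → nearest: 2 (23.9191 km)
Q3 at 38.7159°N, 122.1370°W:
  2: √((-0.2304·111.32)² + (0.6173·87.09)²) = √(657.826470 + 2890.208241) = 59.5654 km
  3: √((-0.1029·111.32)² + (-0.1057·87.09)²) = √(131.213085 + 84.739629) = 14.6953 km
  4: √((0.1814·111.32)² + (0.4143·87.09)²) = √(407.775342 + 1301.866488) = 41.3478 km
  → nearest: 3 (14.6953 km)

Q1→2; Q2→2; Q3→3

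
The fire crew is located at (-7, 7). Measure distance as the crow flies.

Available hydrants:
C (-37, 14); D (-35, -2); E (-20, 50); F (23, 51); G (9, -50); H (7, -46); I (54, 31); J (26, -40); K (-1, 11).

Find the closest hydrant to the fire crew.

K

Distances from (-7, 7):
C: √((-30)² + (7)²) = √(900.000 + 49.000) = 30.8
D: √((-28)² + (-9)²) = √(784.000 + 81.000) = 29.4
E: √((-13)² + (43)²) = √(169.000 + 1849.000) = 44.9
F: √((30)² + (44)²) = √(900.000 + 1936.000) = 53.3
G: √((16)² + (-57)²) = √(256.000 + 3249.000) = 59.2
H: √((14)² + (-53)²) = √(196.000 + 2809.000) = 54.8
I: √((61)² + (24)²) = √(3721.000 + 576.000) = 65.6
J: √((33)² + (-47)²) = √(1089.000 + 2209.000) = 57.4
K: √((6)² + (4)²) = √(36.000 + 16.000) = 7.2
Minimum: K at 7.2.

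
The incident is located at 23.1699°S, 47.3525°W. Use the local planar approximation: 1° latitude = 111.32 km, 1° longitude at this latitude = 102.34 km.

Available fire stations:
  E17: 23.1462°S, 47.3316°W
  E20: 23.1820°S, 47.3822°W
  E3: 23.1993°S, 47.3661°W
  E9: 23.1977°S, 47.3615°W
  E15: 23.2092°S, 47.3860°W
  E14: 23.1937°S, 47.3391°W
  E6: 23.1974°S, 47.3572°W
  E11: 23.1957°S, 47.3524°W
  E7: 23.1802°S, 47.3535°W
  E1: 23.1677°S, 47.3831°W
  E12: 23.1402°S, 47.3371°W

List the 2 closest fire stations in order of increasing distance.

E7, E11

Distances from 23.1699°S, 47.3525°W:
E17: 3.3964 km
E20: 3.3246 km
E3: 3.5565 km
E9: 3.2289 km
E15: 5.5582 km
E14: 2.9833 km
E6: 3.0989 km
E11: 2.8721 km
E7: 1.1512 km
E1: 3.1412 km
E12: 3.6626 km
Sorted: E7 (1.1512 km) < E11 (2.8721 km) < E14 (2.9833 km) < E6 (3.0989 km) < …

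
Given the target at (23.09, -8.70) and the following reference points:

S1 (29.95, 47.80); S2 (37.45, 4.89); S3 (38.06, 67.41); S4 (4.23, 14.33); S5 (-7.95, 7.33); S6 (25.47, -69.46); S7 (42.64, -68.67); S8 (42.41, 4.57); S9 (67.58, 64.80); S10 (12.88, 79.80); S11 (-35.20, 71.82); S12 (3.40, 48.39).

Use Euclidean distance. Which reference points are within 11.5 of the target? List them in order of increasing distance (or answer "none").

Distances from (23.09, -8.70):
S1: 56.91
S2: 19.77
S3: 77.57
S4: 29.77
S5: 34.93
S6: 60.81
S7: 63.08
S8: 23.44
S9: 85.92
S10: 89.09
S11: 99.40
S12: 60.39
Threshold 11.5: none within range.

none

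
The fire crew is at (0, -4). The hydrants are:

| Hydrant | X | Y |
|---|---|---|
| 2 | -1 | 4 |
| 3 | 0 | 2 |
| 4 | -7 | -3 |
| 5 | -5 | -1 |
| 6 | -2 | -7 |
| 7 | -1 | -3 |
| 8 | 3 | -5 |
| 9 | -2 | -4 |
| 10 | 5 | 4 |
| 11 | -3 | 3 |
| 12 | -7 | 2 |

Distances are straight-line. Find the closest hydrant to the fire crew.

Distances from (0, -4):
2: √((-1)² + (8)²) = √(1.000 + 64.000) = 8.1
3: √((0)² + (6)²) = √(0.000 + 36.000) = 6.0
4: √((-7)² + (1)²) = √(49.000 + 1.000) = 7.1
5: √((-5)² + (3)²) = √(25.000 + 9.000) = 5.8
6: √((-2)² + (-3)²) = √(4.000 + 9.000) = 3.6
7: √((-1)² + (1)²) = √(1.000 + 1.000) = 1.4
8: √((3)² + (-1)²) = √(9.000 + 1.000) = 3.2
9: √((-2)² + (0)²) = √(4.000 + 0.000) = 2.0
10: √((5)² + (8)²) = √(25.000 + 64.000) = 9.4
11: √((-3)² + (7)²) = √(9.000 + 49.000) = 7.6
12: √((-7)² + (6)²) = √(49.000 + 36.000) = 9.2
Minimum: 7 at 1.4.

7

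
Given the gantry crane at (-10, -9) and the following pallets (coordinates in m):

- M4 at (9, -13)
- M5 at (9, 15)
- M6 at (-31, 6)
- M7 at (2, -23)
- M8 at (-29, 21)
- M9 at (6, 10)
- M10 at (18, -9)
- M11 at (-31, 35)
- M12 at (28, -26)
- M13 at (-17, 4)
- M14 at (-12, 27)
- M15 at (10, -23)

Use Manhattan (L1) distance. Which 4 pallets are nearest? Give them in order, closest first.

M13, M4, M7, M10

Distances from (-10, -9):
M4: |19| + |-4| = 19 + 4 = 23 m
M5: |19| + |24| = 19 + 24 = 43 m
M6: |-21| + |15| = 21 + 15 = 36 m
M7: |12| + |-14| = 12 + 14 = 26 m
M8: |-19| + |30| = 19 + 30 = 49 m
M9: |16| + |19| = 16 + 19 = 35 m
M10: |28| + |0| = 28 + 0 = 28 m
M11: |-21| + |44| = 21 + 44 = 65 m
M12: |38| + |-17| = 38 + 17 = 55 m
M13: |-7| + |13| = 7 + 13 = 20 m
M14: |-2| + |36| = 2 + 36 = 38 m
M15: |20| + |-14| = 20 + 14 = 34 m
Sorted: M13 (20 m) < M4 (23 m) < M7 (26 m) < M10 (28 m) < M15 (34 m) < M9 (35 m) < …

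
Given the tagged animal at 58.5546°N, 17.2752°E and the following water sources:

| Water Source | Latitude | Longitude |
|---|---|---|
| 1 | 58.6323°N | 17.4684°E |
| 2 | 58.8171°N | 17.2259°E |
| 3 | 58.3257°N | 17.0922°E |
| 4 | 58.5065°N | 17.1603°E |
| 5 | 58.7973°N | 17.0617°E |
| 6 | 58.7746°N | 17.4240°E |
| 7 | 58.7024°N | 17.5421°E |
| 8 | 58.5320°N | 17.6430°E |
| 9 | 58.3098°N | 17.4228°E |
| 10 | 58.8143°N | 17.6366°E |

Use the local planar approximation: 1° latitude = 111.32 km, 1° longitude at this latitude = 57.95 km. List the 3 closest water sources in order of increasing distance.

Distances from 58.5546°N, 17.2752°E:
1: √((0.0777·111.32)² + (0.1932·57.95)²) = √(74.814957 + 125.349072) = 14.1479 km
2: √((0.2625·111.32)² + (-0.0493·57.95)²) = √(853.896062 + 8.162078) = 29.3608 km
3: √((-0.2289·111.32)² + (-0.1830·57.95)²) = √(649.288903 + 112.462844) = 27.5999 km
4: √((-0.0481·111.32)² + (-0.1149·57.95)²) = √(28.670585 + 44.335023) = 8.5443 km
5: √((0.2427·111.32)² + (-0.2135·57.95)²) = √(729.937958 + 153.074426) = 29.7155 km
6: √((0.2200·111.32)² + (0.1488·57.95)²) = √(599.779692 + 74.355439) = 25.9641 km
7: √((0.1478·111.32)² + (0.2669·57.95)²) = √(270.704368 + 239.223604) = 22.5816 km
8: √((-0.0226·111.32)² + (0.3678·57.95)²) = √(6.329411 + 454.287022) = 21.4620 km
9: √((-0.2448·111.32)² + (0.1476·57.95)²) = √(742.624413 + 73.160994) = 28.5620 km
10: √((0.2597·111.32)² + (0.3614·57.95)²) = √(835.776767 + 438.614694) = 35.6986 km
Sorted: 4 (8.5443 km) < 1 (14.1479 km) < 8 (21.4620 km) < 7 (22.5816 km) < 6 (25.9641 km) < …

4, 1, 8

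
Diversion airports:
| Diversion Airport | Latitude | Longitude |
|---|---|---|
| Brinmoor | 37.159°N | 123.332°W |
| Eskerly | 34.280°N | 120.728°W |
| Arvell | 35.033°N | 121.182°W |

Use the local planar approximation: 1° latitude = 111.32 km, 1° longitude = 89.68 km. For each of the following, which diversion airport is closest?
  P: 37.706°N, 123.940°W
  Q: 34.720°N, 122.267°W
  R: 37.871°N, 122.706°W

P→Brinmoor; Q→Arvell; R→Brinmoor

P at 37.706°N, 123.940°W:
  Brinmoor: 81.737 km
  Eskerly: 477.940 km
  Arvell: 386.933 km
  → nearest: Brinmoor (81.737 km)
Q at 34.720°N, 122.267°W:
  Brinmoor: 287.818 km
  Eskerly: 146.451 km
  Arvell: 103.353 km
  → nearest: Arvell (103.353 km)
R at 37.871°N, 122.706°W:
  Brinmoor: 97.128 km
  Eskerly: 437.340 km
  Arvell: 344.222 km
  → nearest: Brinmoor (97.128 km)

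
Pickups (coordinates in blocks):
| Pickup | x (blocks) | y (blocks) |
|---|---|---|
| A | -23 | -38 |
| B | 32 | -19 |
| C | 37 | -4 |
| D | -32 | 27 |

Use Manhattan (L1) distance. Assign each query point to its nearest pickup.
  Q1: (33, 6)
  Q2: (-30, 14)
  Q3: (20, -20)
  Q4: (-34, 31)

Q1 at (33, 6):
  A: |-56| + |-44| = 56 + 44 = 100 blocks
  B: |-1| + |-25| = 1 + 25 = 26 blocks
  C: |4| + |-10| = 4 + 10 = 14 blocks
  D: |-65| + |21| = 65 + 21 = 86 blocks
  → nearest: C (14 blocks)
Q2 at (-30, 14):
  A: |7| + |-52| = 7 + 52 = 59 blocks
  B: |62| + |-33| = 62 + 33 = 95 blocks
  C: |67| + |-18| = 67 + 18 = 85 blocks
  D: |-2| + |13| = 2 + 13 = 15 blocks
  → nearest: D (15 blocks)
Q3 at (20, -20):
  A: |-43| + |-18| = 43 + 18 = 61 blocks
  B: |12| + |1| = 12 + 1 = 13 blocks
  C: |17| + |16| = 17 + 16 = 33 blocks
  D: |-52| + |47| = 52 + 47 = 99 blocks
  → nearest: B (13 blocks)
Q4 at (-34, 31):
  A: |11| + |-69| = 11 + 69 = 80 blocks
  B: |66| + |-50| = 66 + 50 = 116 blocks
  C: |71| + |-35| = 71 + 35 = 106 blocks
  D: |2| + |-4| = 2 + 4 = 6 blocks
  → nearest: D (6 blocks)

Q1→C; Q2→D; Q3→B; Q4→D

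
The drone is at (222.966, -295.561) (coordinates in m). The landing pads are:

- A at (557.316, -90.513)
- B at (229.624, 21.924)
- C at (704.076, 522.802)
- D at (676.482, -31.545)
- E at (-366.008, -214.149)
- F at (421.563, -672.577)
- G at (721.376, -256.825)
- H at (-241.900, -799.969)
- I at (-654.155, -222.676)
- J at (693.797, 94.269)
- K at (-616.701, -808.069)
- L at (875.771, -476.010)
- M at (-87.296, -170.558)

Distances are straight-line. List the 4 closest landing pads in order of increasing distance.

Distances from (222.966, -295.561):
A: √((334.350)² + (205.048)²) = √(111789.92250 + 42044.68230) = 392.218 m
B: √((6.658)² + (317.485)²) = √(44.32896 + 100796.72522) = 317.555 m
C: √((481.110)² + (818.363)²) = √(231466.83210 + 669717.99977) = 949.308 m
D: √((453.516)² + (264.016)²) = √(205676.76226 + 69704.44826) = 524.768 m
E: √((-588.974)² + (81.412)²) = √(346890.37268 + 6627.91374) = 594.574 m
F: √((198.597)² + (-377.016)²) = √(39440.76841 + 142141.06426) = 426.124 m
G: √((498.410)² + (38.736)²) = √(248412.52810 + 1500.47770) = 499.913 m
H: √((-464.866)² + (-504.408)²) = √(216100.39796 + 254427.43046) = 685.950 m
I: √((-877.121)² + (72.885)²) = √(769341.24864 + 5312.22322) = 880.144 m
J: √((470.831)² + (389.830)²) = √(221681.83056 + 151967.42890) = 611.269 m
K: √((-839.667)² + (-512.508)²) = √(705040.67089 + 262664.45006) = 983.720 m
L: √((652.805)² + (-180.449)²) = √(426154.36802 + 32561.84160) = 677.286 m
M: √((-310.262)² + (125.003)²) = √(96262.50864 + 15625.75001) = 334.497 m
Sorted: B (317.555 m) < M (334.497 m) < A (392.218 m) < F (426.124 m) < G (499.913 m) < D (524.768 m) < …

B, M, A, F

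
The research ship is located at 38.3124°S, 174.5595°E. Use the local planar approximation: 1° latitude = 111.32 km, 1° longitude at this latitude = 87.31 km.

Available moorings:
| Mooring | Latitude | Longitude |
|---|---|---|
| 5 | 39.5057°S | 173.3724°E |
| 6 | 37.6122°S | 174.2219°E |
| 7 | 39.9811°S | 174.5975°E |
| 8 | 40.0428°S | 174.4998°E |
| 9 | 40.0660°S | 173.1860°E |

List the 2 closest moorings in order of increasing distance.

6, 5

Distances from 38.3124°S, 174.5595°E:
5: 168.4886 km
6: 83.3333 km
7: 185.7893 km
8: 192.6986 km
9: 229.1028 km
Sorted: 6 (83.3333 km) < 5 (168.4886 km) < 7 (185.7893 km) < 8 (192.6986 km) < …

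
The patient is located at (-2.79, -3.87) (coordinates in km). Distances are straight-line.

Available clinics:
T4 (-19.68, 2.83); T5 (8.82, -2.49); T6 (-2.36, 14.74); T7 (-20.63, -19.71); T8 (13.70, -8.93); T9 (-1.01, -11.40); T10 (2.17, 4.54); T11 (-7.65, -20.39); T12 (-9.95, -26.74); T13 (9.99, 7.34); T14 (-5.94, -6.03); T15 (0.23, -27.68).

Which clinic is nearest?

T14

Distances from (-2.79, -3.87):
T4: 18.17 km
T5: 11.69 km
T6: 18.61 km
T7: 23.86 km
T8: 17.25 km
T9: 7.74 km
T10: 9.76 km
T11: 17.22 km
T12: 23.96 km
T13: 17.00 km
T14: 3.82 km
T15: 24.00 km
Minimum: T14 at 3.82 km.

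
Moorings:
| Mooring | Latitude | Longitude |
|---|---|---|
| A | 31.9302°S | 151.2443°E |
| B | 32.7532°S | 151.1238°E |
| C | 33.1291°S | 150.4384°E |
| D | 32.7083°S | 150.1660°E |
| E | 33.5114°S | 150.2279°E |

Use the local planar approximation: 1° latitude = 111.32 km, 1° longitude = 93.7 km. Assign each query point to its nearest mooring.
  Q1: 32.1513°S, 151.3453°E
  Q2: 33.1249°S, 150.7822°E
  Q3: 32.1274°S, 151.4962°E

Q1 at 32.1513°S, 151.3453°E:
  A: 26.3696 km
  B: 70.1443 km
  C: 138.0907 km
  D: 126.7083 km
  E: 184.0816 km
  → nearest: A (26.3696 km)
Q2 at 33.1249°S, 150.7822°E:
  A: 139.8649 km
  B: 52.3127 km
  C: 32.2175 km
  D: 74.0567 km
  E: 67.4441 km
  → nearest: C (32.2175 km)
Q3 at 32.1274°S, 151.4962°E:
  A: 32.2336 km
  B: 77.9145 km
  C: 149.1920 km
  D: 140.4163 km
  E: 194.5751 km
  → nearest: A (32.2336 km)

Q1→A; Q2→C; Q3→A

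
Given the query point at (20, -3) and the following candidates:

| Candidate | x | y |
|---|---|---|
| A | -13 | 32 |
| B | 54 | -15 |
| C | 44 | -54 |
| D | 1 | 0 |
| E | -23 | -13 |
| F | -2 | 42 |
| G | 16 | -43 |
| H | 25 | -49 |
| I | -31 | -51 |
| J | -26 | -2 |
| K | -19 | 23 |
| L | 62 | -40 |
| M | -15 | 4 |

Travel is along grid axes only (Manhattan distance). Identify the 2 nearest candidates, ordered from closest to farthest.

Distances from (20, -3):
A: |-33| + |35| = 33 + 35 = 68
B: |34| + |-12| = 34 + 12 = 46
C: |24| + |-51| = 24 + 51 = 75
D: |-19| + |3| = 19 + 3 = 22
E: |-43| + |-10| = 43 + 10 = 53
F: |-22| + |45| = 22 + 45 = 67
G: |-4| + |-40| = 4 + 40 = 44
H: |5| + |-46| = 5 + 46 = 51
I: |-51| + |-48| = 51 + 48 = 99
J: |-46| + |1| = 46 + 1 = 47
K: |-39| + |26| = 39 + 26 = 65
L: |42| + |-37| = 42 + 37 = 79
M: |-35| + |7| = 35 + 7 = 42
Sorted: D (22) < M (42) < G (44) < B (46) < …

D, M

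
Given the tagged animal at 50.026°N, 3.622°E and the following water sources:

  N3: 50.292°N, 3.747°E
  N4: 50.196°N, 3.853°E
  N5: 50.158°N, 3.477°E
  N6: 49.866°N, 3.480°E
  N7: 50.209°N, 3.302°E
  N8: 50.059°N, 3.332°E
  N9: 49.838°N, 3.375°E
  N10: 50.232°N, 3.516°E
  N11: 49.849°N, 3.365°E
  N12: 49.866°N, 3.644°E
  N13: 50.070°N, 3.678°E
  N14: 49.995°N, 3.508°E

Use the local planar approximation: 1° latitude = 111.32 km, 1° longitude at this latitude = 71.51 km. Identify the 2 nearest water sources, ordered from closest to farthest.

N13, N14

Distances from 50.026°N, 3.622°E:
N3: 30.931 km
N4: 25.120 km
N5: 17.984 km
N6: 20.502 km
N7: 30.637 km
N8: 21.061 km
N9: 27.386 km
N10: 24.152 km
N11: 26.944 km
N12: 17.881 km
N13: 6.327 km
N14: 8.852 km
Sorted: N13 (6.327 km) < N14 (8.852 km) < N12 (17.881 km) < N5 (17.984 km) < …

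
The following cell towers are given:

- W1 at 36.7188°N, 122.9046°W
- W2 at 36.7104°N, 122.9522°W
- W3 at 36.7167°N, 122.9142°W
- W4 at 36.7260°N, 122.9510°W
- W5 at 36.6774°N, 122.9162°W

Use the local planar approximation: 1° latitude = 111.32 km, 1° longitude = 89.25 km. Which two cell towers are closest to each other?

W1 and W3

Pairwise distances:
W1–W2: √((-0.0084·111.32)² + (-0.0476·89.25)²) = √(0.874390 + 18.048053) = 4.3500 km
W1–W3: √((-0.0021·111.32)² + (-0.0096·89.25)²) = √(0.054649 + 0.734106) = 0.8881 km
W1–W4: √((0.0072·111.32)² + (-0.0464·89.25)²) = √(0.642409 + 17.149537) = 4.2181 km
W1–W5: √((-0.0414·111.32)² + (-0.0116·89.25)²) = √(21.239636 + 1.071846) = 4.7235 km
W2–W3: √((0.0063·111.32)² + (0.0380·89.25)²) = √(0.491844 + 11.502272) = 3.4633 km
W2–W4: √((0.0156·111.32)² + (0.0012·89.25)²) = √(3.015752 + 0.011470) = 1.7399 km
W2–W5: √((-0.0330·111.32)² + (0.0360·89.25)²) = √(13.495043 + 10.323369) = 4.8804 km
W3–W4: √((0.0093·111.32)² + (-0.0368·89.25)²) = √(1.071796 + 10.787283) = 3.4437 km
W3–W5: √((-0.0393·111.32)² + (-0.0020·89.25)²) = √(19.139540 + 0.031862) = 4.3785 km
W4–W5: √((-0.0486·111.32)² + (0.0348·89.25)²) = √(29.269745 + 9.646615) = 6.2383 km
Closest pair: W1–W3 at 0.8881 km.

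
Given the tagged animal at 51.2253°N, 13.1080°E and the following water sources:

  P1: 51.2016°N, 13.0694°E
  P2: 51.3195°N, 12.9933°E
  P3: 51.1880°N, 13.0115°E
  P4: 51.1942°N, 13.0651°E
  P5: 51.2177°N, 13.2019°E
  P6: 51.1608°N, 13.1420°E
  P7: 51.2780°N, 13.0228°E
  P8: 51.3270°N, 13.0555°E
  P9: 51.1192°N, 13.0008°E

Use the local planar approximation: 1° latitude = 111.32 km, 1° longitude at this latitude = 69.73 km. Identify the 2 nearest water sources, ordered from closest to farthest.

P1, P4

Distances from 51.2253°N, 13.1080°E:
P1: √((-0.0237·111.32)² + (-0.0386·69.73)²) = √(6.960542 + 7.244592) = 3.7690 km
P2: √((0.0942·111.32)² + (-0.1147·69.73)²) = √(109.963410 + 63.968500) = 13.1883 km
P3: √((-0.0373·111.32)² + (-0.0965·69.73)²) = √(17.241064 + 45.278701) = 7.9069 km
P4: √((-0.0311·111.32)² + (-0.0429·69.73)²) = √(11.985804 + 8.948576) = 4.5754 km
P5: √((-0.0076·111.32)² + (0.0939·69.73)²) = √(0.715770 + 42.871681) = 6.6021 km
P6: √((-0.0645·111.32)² + (0.0340·69.73)²) = √(51.554410 + 5.620787) = 7.5614 km
P7: √((0.0527·111.32)² + (-0.0852·69.73)²) = √(34.416573 + 35.295433) = 8.3494 km
P8: √((0.1017·111.32)² + (-0.0525·69.73)²) = √(128.170566 + 13.401640) = 11.8984 km
P9: √((-0.1061·111.32)² + (-0.1072·69.73)²) = √(139.500949 + 55.876462) = 13.9777 km
Sorted: P1 (3.7690 km) < P4 (4.5754 km) < P5 (6.6021 km) < P6 (7.5614 km) < …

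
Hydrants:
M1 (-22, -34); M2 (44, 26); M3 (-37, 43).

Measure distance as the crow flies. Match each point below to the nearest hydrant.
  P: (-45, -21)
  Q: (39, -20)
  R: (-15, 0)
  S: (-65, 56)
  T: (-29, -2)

P at (-45, -21):
  M1: √((23)² + (-13)²) = √(529.0000 + 169.0000) = 26.42
  M2: √((89)² + (47)²) = √(7921.0000 + 2209.0000) = 100.65
  M3: √((8)² + (64)²) = √(64.0000 + 4096.0000) = 64.50
  → nearest: M1 (26.42)
Q at (39, -20):
  M1: √((-61)² + (-14)²) = √(3721.0000 + 196.0000) = 62.59
  M2: √((5)² + (46)²) = √(25.0000 + 2116.0000) = 46.27
  M3: √((-76)² + (63)²) = √(5776.0000 + 3969.0000) = 98.72
  → nearest: M2 (46.27)
R at (-15, 0):
  M1: √((-7)² + (-34)²) = √(49.0000 + 1156.0000) = 34.71
  M2: √((59)² + (26)²) = √(3481.0000 + 676.0000) = 64.47
  M3: √((-22)² + (43)²) = √(484.0000 + 1849.0000) = 48.30
  → nearest: M1 (34.71)
S at (-65, 56):
  M1: √((43)² + (-90)²) = √(1849.0000 + 8100.0000) = 99.74
  M2: √((109)² + (-30)²) = √(11881.0000 + 900.0000) = 113.05
  M3: √((28)² + (-13)²) = √(784.0000 + 169.0000) = 30.87
  → nearest: M3 (30.87)
T at (-29, -2):
  M1: √((7)² + (-32)²) = √(49.0000 + 1024.0000) = 32.76
  M2: √((73)² + (28)²) = √(5329.0000 + 784.0000) = 78.19
  M3: √((-8)² + (45)²) = √(64.0000 + 2025.0000) = 45.71
  → nearest: M1 (32.76)

P→M1; Q→M2; R→M1; S→M3; T→M1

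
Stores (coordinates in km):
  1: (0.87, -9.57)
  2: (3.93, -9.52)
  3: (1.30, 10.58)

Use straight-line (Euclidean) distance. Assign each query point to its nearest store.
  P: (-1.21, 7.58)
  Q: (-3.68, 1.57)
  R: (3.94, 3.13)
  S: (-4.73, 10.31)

P at (-1.21, 7.58):
  1: 17.28 km
  2: 17.86 km
  3: 3.91 km
  → nearest: 3 (3.91 km)
Q at (-3.68, 1.57):
  1: 12.03 km
  2: 13.45 km
  3: 10.29 km
  → nearest: 3 (10.29 km)
R at (3.94, 3.13):
  1: 13.07 km
  2: 12.65 km
  3: 7.90 km
  → nearest: 3 (7.90 km)
S at (-4.73, 10.31):
  1: 20.65 km
  2: 21.64 km
  3: 6.04 km
  → nearest: 3 (6.04 km)

P→3; Q→3; R→3; S→3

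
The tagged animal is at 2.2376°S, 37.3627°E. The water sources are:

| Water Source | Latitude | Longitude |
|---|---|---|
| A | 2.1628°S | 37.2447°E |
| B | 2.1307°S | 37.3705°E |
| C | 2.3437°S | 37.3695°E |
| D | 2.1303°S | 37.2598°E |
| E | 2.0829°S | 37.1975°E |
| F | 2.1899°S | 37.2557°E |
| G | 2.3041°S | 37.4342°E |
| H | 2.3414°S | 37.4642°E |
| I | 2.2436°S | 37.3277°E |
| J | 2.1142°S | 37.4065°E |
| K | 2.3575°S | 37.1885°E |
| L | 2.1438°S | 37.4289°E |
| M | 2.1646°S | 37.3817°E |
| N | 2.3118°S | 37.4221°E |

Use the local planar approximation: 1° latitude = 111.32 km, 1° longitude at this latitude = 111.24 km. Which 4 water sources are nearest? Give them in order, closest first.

Distances from 2.2376°S, 37.3627°E:
A: √((0.0748·111.32)² + (-0.1180·111.24)²) = √(69.334532 + 172.300277) = 15.5446 km
B: √((0.1069·111.32)² + (0.0078·111.24)²) = √(141.612570 + 0.752855) = 11.9317 km
C: √((-0.1061·111.32)² + (0.0068·111.24)²) = √(139.500949 + 0.572189) = 11.8352 km
D: √((0.1073·111.32)² + (-0.1029·111.24)²) = √(142.674329 + 131.024560) = 16.5438 km
E: √((0.1547·111.32)² + (-0.1652·111.24)²) = √(296.569867 + 337.708542) = 25.1849 km
F: √((0.0477·111.32)² + (-0.1070·111.24)²) = √(28.195718 + 141.673791) = 13.0334 km
G: √((-0.0665·111.32)² + (0.0715·111.24)²) = √(54.801152 + 63.260707) = 10.8656 km
H: √((-0.1038·111.32)² + (0.1015·111.24)²) = √(133.518395 + 127.483520) = 16.1556 km
I: √((-0.0060·111.32)² + (-0.0350·111.24)²) = √(0.446117 + 15.158564) = 3.9503 km
J: √((0.1234·111.32)² + (0.0438·111.24)²) = √(188.702092 + 23.739424) = 14.5754 km
K: √((-0.1199·111.32)² + (-0.1742·111.24)²) = √(178.149563 + 375.507194) = 23.5299 km
L: √((0.0938·111.32)² + (0.0662·111.24)²) = √(109.031521 + 54.229792) = 12.7774 km
M: √((0.0730·111.32)² + (0.0190·111.24)²) = √(66.037727 + 4.467136) = 8.3967 km
N: √((-0.0742·111.32)² + (0.0594·111.24)²) = √(68.226675 + 43.661118) = 10.5777 km
Sorted: I (3.9503 km) < M (8.3967 km) < N (10.5777 km) < G (10.8656 km) < C (11.8352 km) < B (11.9317 km) < …

I, M, N, G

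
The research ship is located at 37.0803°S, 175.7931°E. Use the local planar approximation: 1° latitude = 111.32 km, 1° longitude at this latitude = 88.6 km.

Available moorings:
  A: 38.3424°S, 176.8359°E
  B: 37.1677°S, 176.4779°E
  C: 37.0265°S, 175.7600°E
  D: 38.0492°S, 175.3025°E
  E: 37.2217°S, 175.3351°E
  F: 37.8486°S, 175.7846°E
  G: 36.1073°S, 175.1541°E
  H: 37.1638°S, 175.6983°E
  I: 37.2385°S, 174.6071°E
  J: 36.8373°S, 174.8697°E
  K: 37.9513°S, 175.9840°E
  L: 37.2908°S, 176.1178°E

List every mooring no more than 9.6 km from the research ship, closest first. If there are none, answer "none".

C

Distances from 37.0803°S, 175.7931°E:
A: 168.1538 km
B: 61.4484 km
C: 6.6685 km
D: 116.2873 km
E: 43.5248 km
F: 85.5305 km
G: 122.2183 km
H: 12.5279 km
I: 106.5451 km
J: 86.1693 km
K: 98.4239 km
L: 37.1042 km
Threshold 9.6 km: C (6.6685 km) is within range.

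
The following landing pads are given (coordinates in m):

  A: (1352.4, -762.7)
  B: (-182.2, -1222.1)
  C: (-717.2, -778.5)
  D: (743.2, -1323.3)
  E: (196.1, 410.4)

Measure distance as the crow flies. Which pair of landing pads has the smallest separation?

B and C

Pairwise distances:
B–C: √((-535.0)² + (443.6)²) = √(286225.000 + 196780.960) = 695.0 m
A–D: √((-609.2)² + (-560.6)²) = √(371124.640 + 314272.360) = 827.9 m
B–D: √((925.4)² + (-101.2)²) = √(856365.160 + 10241.440) = 930.9 m
C–E: √((913.3)² + (1188.9)²) = √(834116.890 + 1413483.210) = 1499.2 m
C–D: √((1460.4)² + (-544.8)²) = √(2132768.160 + 296807.040) = 1558.7 m
A–B: √((-1534.6)² + (-459.4)²) = √(2354997.160 + 211048.360) = 1601.9 m
A–E: √((-1156.3)² + (1173.1)²) = √(1337029.690 + 1376163.610) = 1647.2 m
B–E: √((378.3)² + (1632.5)²) = √(143110.890 + 2665056.250) = 1675.8 m
D–E: √((-547.1)² + (1733.7)²) = √(299318.410 + 3005715.690) = 1818.0 m
A–C: √((-2069.6)² + (-15.8)²) = √(4283244.160 + 249.640) = 2069.7 m
Closest pair: B–C at 695.0 m.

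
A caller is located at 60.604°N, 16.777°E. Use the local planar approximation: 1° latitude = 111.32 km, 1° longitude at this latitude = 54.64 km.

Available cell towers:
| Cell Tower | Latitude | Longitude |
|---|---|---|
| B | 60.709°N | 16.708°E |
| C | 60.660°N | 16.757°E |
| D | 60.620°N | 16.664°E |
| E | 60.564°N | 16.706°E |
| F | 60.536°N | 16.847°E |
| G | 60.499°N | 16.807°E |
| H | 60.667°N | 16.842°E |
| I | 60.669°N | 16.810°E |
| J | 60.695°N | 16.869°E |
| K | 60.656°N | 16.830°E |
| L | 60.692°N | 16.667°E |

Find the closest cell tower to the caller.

Distances from 60.604°N, 16.777°E:
B: √((0.105·111.32)² + (-0.069·54.64)²) = √(136.62337 + 14.21411) = 12.282 km
C: √((0.056·111.32)² + (-0.020·54.64)²) = √(38.86176 + 1.19421) = 6.329 km
D: √((0.016·111.32)² + (-0.113·54.64)²) = √(3.17239 + 38.12223) = 6.426 km
E: √((-0.040·111.32)² + (-0.071·54.64)²) = √(19.82743 + 15.05005) = 5.906 km
F: √((-0.068·111.32)² + (0.070·54.64)²) = √(57.30127 + 14.62910) = 8.481 km
G: √((-0.105·111.32)² + (0.030·54.64)²) = √(136.62337 + 2.68698) = 11.803 km
H: √((0.063·111.32)² + (0.065·54.64)²) = √(49.18441 + 12.61386) = 7.861 km
I: √((0.065·111.32)² + (0.033·54.64)²) = √(52.35680 + 3.25124) = 7.457 km
J: √((0.091·111.32)² + (0.092·54.64)²) = √(102.61933 + 25.26952) = 11.309 km
K: √((0.052·111.32)² + (0.053·54.64)²) = √(33.50835 + 8.38635) = 6.473 km
L: √((0.088·111.32)² + (-0.110·54.64)²) = √(95.96475 + 36.12491) = 11.493 km
Minimum: E at 5.906 km.

E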